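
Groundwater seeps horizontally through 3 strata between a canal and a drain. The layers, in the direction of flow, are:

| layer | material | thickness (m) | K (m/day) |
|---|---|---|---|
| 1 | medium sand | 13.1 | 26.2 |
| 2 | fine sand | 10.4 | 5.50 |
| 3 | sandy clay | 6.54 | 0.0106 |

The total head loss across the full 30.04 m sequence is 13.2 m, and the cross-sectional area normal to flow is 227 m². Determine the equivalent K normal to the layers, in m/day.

0.0485

Flow is perpendicular to layering, so the layers act in series and the equivalent K is the thickness-weighted harmonic mean.
Total thickness L = 13.1 + 10.4 + 6.54 = 30.04 m.
Σ(b_i/K_i) = 13.1/26.2 + 10.4/5.50 + 6.54/0.0106 = 619.4 d.
K_eq = L / Σ(b_i/K_i) = 30.04 / 619.4 = 0.04850 m/day.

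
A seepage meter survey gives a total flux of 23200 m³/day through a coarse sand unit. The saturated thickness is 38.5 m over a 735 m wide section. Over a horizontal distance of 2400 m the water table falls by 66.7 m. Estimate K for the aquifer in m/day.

Cross-sectional area A = 735 × 38.5 = 28298 m².
Hydraulic gradient i = Δh / L = 66.7 / 2400 = 0.02779.
From Q = K·A·i, K = Q / (A·i) = 23200 / (28298 × 0.02779) = 29.50 m/day.

29.5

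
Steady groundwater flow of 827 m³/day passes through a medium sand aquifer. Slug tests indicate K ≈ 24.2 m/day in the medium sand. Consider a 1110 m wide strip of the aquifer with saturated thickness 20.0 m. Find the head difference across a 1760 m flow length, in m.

Cross-sectional area A = 1110 × 20.0 = 22200 m².
From Q = K·A·i, i = Q / (K·A) = 827 / (24.20 × 22200) = 0.001539.
Head loss Δh = i · L = 0.001539 × 1760 = 2.709 m.

2.71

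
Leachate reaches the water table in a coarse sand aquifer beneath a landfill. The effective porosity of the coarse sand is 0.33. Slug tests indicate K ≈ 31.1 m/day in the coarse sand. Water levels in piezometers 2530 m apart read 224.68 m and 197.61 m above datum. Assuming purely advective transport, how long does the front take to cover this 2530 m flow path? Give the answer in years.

6.87

Hydraulic gradient i = (224.68 − 197.61) / 2530 = 27.07 / 2530 = 0.01070.
Darcy flux q = K · i = 31.10 × 0.01070 = 0.3328 m/day.
Seepage velocity v = q / n_e = 0.3328 / 0.33 = 1.008 m/day.
Travel time t = L / v = 2530 / 1.008 = 2509 days = 6.869 years.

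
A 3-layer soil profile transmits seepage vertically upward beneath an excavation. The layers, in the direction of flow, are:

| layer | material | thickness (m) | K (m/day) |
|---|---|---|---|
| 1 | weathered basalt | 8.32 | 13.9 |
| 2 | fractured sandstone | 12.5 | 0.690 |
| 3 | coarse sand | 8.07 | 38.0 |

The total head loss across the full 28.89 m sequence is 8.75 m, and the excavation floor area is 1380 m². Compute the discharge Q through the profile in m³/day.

638

Flow is perpendicular to layering, so the layers act in series and the equivalent K is the thickness-weighted harmonic mean.
Total thickness L = 8.32 + 12.5 + 8.07 = 28.89 m.
Σ(b_i/K_i) = 8.32/13.9 + 12.5/0.690 + 8.07/38.0 = 18.93 d.
K_eq = L / Σ(b_i/K_i) = 28.89 / 18.93 = 1.526 m/day.
Q = K_eq · A · (Δh/L) = 1.526 × 1380 × (8.75/28.89) = 638.0 m³/day.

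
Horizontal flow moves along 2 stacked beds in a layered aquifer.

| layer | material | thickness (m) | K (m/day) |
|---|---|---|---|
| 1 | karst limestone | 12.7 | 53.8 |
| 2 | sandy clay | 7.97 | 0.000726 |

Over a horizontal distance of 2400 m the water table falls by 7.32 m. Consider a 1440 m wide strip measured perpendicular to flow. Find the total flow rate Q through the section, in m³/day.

Flow is parallel to layering, so each bed carries its own Darcy discharge and the transmissivities add.
Σ(K_i·b_i) = 53.8×12.7 + 0.000726×7.97 = 683.3 m²/day.
Hydraulic gradient i = Δh / L = 7.32 / 2400 = 0.003050.
Q = Σ(K_i·b_i) · W · i = 683.3 × 1440 × 0.003050 = 3001 m³/day.

3000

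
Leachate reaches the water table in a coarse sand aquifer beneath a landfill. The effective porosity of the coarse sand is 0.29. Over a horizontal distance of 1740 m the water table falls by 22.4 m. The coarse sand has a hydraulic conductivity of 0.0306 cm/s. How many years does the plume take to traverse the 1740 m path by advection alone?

Convert K: 0.0306 cm/s × 864 = 26.44 m/day.
Hydraulic gradient i = Δh / L = 22.4 / 1740 = 0.01287.
Darcy flux q = K · i = 26.44 × 0.01287 = 0.3404 m/day.
Seepage velocity v = q / n_e = 0.3404 / 0.29 = 1.174 m/day.
Travel time t = L / v = 1740 / 1.174 = 1483 days = 4.059 years.

4.06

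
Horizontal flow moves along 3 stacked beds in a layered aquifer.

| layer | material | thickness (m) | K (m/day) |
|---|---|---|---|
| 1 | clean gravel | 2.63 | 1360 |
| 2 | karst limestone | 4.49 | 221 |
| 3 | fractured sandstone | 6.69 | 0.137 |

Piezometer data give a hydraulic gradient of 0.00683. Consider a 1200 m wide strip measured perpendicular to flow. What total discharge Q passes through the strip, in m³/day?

37500

Flow is parallel to layering, so each bed carries its own Darcy discharge and the transmissivities add.
Σ(K_i·b_i) = 1360×2.63 + 221×4.49 + 0.137×6.69 = 4570 m²/day.
Hydraulic gradient i = 0.00683.
Q = Σ(K_i·b_i) · W · i = 4570 × 1200 × 0.006830 = 37456 m³/day.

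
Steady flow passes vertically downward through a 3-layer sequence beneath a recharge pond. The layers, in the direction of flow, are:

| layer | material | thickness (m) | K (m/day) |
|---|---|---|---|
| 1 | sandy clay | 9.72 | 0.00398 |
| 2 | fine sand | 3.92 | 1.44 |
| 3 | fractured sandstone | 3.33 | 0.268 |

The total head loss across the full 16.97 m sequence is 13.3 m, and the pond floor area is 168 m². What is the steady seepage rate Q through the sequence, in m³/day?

Flow is perpendicular to layering, so the layers act in series and the equivalent K is the thickness-weighted harmonic mean.
Total thickness L = 9.72 + 3.92 + 3.33 = 16.97 m.
Σ(b_i/K_i) = 9.72/0.00398 + 3.92/1.44 + 3.33/0.268 = 2457 d.
K_eq = L / Σ(b_i/K_i) = 16.97 / 2457 = 0.006906 m/day.
Q = K_eq · A · (Δh/L) = 0.006906 × 168 × (13.3/16.97) = 0.9093 m³/day.

0.909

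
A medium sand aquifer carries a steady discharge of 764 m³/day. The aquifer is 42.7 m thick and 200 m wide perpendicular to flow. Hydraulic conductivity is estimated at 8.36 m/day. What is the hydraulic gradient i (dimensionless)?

Cross-sectional area A = 200 × 42.7 = 8540 m².
From Q = K·A·i, i = Q / (K·A) = 764 / (8.360 × 8540) = 0.01070.

0.0107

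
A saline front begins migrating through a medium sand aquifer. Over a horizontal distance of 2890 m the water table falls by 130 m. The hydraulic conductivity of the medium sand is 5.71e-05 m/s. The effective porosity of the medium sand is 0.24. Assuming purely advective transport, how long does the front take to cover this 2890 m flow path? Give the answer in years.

8.56

Convert K: 5.71e-05 m/s × 86400 = 4.933 m/day.
Hydraulic gradient i = Δh / L = 130 / 2890 = 0.04498.
Darcy flux q = K · i = 4.933 × 0.04498 = 0.2219 m/day.
Seepage velocity v = q / n_e = 0.2219 / 0.24 = 0.9247 m/day.
Travel time t = L / v = 2890 / 0.9247 = 3125 days = 8.557 years.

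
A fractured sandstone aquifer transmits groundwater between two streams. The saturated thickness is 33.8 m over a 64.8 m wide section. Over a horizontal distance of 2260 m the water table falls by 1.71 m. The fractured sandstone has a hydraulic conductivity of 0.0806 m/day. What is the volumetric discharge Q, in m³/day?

0.134

Cross-sectional area A = 64.8 × 33.8 = 2190 m².
Hydraulic gradient i = Δh / L = 1.71 / 2260 = 0.0007566.
Darcy's law: Q = K · A · i = 0.08060 × 2190 × 0.0007566 = 0.1336 m³/day.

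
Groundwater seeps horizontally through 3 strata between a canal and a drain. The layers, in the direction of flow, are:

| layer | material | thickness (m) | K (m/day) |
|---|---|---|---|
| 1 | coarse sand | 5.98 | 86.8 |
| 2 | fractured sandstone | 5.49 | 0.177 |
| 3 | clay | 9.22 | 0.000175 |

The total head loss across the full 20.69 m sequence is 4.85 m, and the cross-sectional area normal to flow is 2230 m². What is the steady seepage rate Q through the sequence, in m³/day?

0.205

Flow is perpendicular to layering, so the layers act in series and the equivalent K is the thickness-weighted harmonic mean.
Total thickness L = 5.98 + 5.49 + 9.22 = 20.69 m.
Σ(b_i/K_i) = 5.98/86.8 + 5.49/0.177 + 9.22/0.000175 = 52717 d.
K_eq = L / Σ(b_i/K_i) = 20.69 / 52717 = 0.0003925 m/day.
Q = K_eq · A · (Δh/L) = 0.0003925 × 2230 × (4.85/20.69) = 0.2052 m³/day.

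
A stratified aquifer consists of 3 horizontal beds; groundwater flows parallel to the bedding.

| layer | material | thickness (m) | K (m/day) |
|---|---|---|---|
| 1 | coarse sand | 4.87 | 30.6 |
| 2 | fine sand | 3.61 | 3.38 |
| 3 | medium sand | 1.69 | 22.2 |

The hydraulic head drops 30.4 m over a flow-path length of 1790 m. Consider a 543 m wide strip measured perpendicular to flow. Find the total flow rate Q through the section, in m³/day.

Flow is parallel to layering, so each bed carries its own Darcy discharge and the transmissivities add.
Σ(K_i·b_i) = 30.6×4.87 + 3.38×3.61 + 22.2×1.69 = 198.7 m²/day.
Hydraulic gradient i = Δh / L = 30.4 / 1790 = 0.01698.
Q = Σ(K_i·b_i) · W · i = 198.7 × 543 × 0.01698 = 1833 m³/day.

1830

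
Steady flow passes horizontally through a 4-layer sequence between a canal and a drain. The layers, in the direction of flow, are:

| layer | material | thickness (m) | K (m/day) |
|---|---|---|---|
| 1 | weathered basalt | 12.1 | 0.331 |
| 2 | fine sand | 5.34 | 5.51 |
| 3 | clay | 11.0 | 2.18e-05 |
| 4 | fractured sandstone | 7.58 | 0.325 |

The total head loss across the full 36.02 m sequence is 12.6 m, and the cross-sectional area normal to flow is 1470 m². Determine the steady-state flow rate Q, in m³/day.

Flow is perpendicular to layering, so the layers act in series and the equivalent K is the thickness-weighted harmonic mean.
Total thickness L = 12.1 + 5.34 + 11.0 + 7.58 = 36.02 m.
Σ(b_i/K_i) = 12.1/0.331 + 5.34/5.51 + 11.0/2.18e-05 + 7.58/0.325 = 5.046e+05 d.
K_eq = L / Σ(b_i/K_i) = 36.02 / 5.046e+05 = 7.138e-05 m/day.
Q = K_eq · A · (Δh/L) = 7.138e-05 × 1470 × (12.6/36.02) = 0.03670 m³/day.

0.0367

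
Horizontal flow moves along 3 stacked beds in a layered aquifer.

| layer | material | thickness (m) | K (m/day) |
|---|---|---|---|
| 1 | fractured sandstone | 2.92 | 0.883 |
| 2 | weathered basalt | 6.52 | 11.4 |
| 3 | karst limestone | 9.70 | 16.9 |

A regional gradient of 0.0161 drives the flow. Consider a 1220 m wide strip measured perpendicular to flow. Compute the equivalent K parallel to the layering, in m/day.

12.6

Flow is parallel to layering, so each bed carries its own Darcy discharge and the transmissivities add.
Σ(K_i·b_i) = 0.883×2.92 + 11.4×6.52 + 16.9×9.70 = 240.8 m²/day.
Total thickness b = 19.14 m, so K_eq = Σ(K_i·b_i)/b = 12.58 m/day.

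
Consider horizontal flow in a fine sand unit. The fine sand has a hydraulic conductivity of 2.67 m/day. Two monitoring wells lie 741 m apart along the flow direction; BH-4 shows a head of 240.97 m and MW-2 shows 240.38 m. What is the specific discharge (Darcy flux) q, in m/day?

Hydraulic gradient i = (240.97 − 240.38) / 741 = 0.59 / 741 = 0.0007962.
Specific discharge q = K · i = 2.670 × 0.0007962 = 0.002126 m/day.

0.00213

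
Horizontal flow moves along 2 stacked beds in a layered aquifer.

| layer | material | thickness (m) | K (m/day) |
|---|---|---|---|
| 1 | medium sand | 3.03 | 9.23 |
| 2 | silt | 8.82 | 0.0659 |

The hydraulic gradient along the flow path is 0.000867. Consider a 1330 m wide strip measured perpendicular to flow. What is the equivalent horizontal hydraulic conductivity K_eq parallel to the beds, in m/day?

Flow is parallel to layering, so each bed carries its own Darcy discharge and the transmissivities add.
Σ(K_i·b_i) = 9.23×3.03 + 0.0659×8.82 = 28.55 m²/day.
Total thickness b = 11.85 m, so K_eq = Σ(K_i·b_i)/b = 2.409 m/day.

2.41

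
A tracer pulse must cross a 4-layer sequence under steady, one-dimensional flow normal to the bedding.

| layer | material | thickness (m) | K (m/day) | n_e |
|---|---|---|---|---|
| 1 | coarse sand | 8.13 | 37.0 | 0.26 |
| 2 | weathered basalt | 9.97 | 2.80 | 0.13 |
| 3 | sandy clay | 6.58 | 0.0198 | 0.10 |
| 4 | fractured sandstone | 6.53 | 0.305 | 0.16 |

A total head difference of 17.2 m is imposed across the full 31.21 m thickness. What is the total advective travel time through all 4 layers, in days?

106

With flow normal to the layers, continuity requires the same specific discharge q through every layer.
Σ(b_i/K_i) = 8.13/37.0 + 9.97/2.80 + 6.58/0.0198 + 6.53/0.305 = 357.5 d.
q = Δh / Σ(b_i/K_i) = 17.2 / 357.5 = 0.04811 m/day.
In each layer the seepage velocity is v_i = q/n_i, so the layer transit time is t_i = b_i·n_i / q:
  layer 1 (coarse sand): t_1 = 8.13 × 0.26 / 0.04811 = 43.94 d
  layer 2 (weathered basalt): t_2 = 9.97 × 0.13 / 0.04811 = 26.94 d
  layer 3 (sandy clay): t_3 = 6.58 × 0.10 / 0.04811 = 13.68 d
  layer 4 (fractured sandstone): t_4 = 6.53 × 0.16 / 0.04811 = 21.72 d
Total t = Σ t_i = 106.3 days.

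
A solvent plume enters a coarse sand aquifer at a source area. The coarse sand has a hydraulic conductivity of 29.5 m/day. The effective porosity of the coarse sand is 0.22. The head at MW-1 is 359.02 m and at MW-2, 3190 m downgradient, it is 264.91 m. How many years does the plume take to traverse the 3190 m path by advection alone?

Hydraulic gradient i = (359.02 − 264.91) / 3190 = 94.11 / 3190 = 0.02950.
Darcy flux q = K · i = 29.50 × 0.02950 = 0.8703 m/day.
Seepage velocity v = q / n_e = 0.8703 / 0.22 = 3.956 m/day.
Travel time t = L / v = 3190 / 3.956 = 806.4 days = 2.208 years.

2.21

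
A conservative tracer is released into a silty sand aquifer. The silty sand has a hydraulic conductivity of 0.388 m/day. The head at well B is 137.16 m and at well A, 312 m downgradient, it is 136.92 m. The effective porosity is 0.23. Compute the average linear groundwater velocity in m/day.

Hydraulic gradient i = (137.16 − 136.92) / 312 = 0.24 / 312 = 0.0007692.
Darcy flux q = K · i = 0.3880 × 0.0007692 = 0.0002985 m/day.
Seepage velocity v = q / n_e = 0.0002985 / 0.23 = 0.001298 m/day.

0.00130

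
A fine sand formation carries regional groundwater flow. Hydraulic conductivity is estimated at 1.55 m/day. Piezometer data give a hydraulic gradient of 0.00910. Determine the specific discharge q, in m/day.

0.0141

Hydraulic gradient i = 0.00910.
Specific discharge q = K · i = 1.550 × 0.009100 = 0.01411 m/day.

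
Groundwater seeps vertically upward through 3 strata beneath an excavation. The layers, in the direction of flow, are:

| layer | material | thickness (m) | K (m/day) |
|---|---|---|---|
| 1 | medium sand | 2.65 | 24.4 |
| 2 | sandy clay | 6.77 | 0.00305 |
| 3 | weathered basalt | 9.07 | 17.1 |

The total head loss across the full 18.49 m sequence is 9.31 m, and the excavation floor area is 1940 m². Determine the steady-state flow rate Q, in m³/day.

8.13

Flow is perpendicular to layering, so the layers act in series and the equivalent K is the thickness-weighted harmonic mean.
Total thickness L = 2.65 + 6.77 + 9.07 = 18.49 m.
Σ(b_i/K_i) = 2.65/24.4 + 6.77/0.00305 + 9.07/17.1 = 2220 d.
K_eq = L / Σ(b_i/K_i) = 18.49 / 2220 = 0.008328 m/day.
Q = K_eq · A · (Δh/L) = 0.008328 × 1940 × (9.31/18.49) = 8.135 m³/day.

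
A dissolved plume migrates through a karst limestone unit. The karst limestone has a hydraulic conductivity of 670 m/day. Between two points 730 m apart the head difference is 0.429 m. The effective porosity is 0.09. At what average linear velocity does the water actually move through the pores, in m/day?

4.37

Hydraulic gradient i = Δh / L = 0.429 / 730 = 0.0005877.
Darcy flux q = K · i = 670.0 × 0.0005877 = 0.3937 m/day.
Seepage velocity v = q / n_e = 0.3937 / 0.09 = 4.375 m/day.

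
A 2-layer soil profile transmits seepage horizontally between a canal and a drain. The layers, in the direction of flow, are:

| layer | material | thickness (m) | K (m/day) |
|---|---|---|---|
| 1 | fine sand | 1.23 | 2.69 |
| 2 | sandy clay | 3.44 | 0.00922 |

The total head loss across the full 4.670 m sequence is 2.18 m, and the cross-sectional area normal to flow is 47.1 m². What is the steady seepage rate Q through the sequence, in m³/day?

0.275

Flow is perpendicular to layering, so the layers act in series and the equivalent K is the thickness-weighted harmonic mean.
Total thickness L = 1.23 + 3.44 = 4.670 m.
Σ(b_i/K_i) = 1.23/2.69 + 3.44/0.00922 = 373.6 d.
K_eq = L / Σ(b_i/K_i) = 4.670 / 373.6 = 0.01250 m/day.
Q = K_eq · A · (Δh/L) = 0.01250 × 47.1 × (2.18/4.670) = 0.2749 m³/day.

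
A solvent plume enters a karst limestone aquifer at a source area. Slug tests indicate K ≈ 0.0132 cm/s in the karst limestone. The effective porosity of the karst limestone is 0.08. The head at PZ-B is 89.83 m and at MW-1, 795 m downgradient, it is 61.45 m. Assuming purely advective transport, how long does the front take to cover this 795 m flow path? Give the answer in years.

0.428

Convert K: 0.0132 cm/s × 864 = 11.40 m/day.
Hydraulic gradient i = (89.83 − 61.45) / 795 = 28.38 / 795 = 0.03570.
Darcy flux q = K · i = 11.40 × 0.03570 = 0.4071 m/day.
Seepage velocity v = q / n_e = 0.4071 / 0.08 = 5.089 m/day.
Travel time t = L / v = 795 / 5.089 = 156.2 days = 0.4277 years.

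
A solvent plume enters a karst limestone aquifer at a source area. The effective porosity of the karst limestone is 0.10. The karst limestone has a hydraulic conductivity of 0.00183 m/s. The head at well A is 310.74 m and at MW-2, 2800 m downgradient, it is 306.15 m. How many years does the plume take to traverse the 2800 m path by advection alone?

2.96

Convert K: 0.00183 m/s × 86400 = 158.1 m/day.
Hydraulic gradient i = (310.74 − 306.15) / 2800 = 4.59 / 2800 = 0.001639.
Darcy flux q = K · i = 158.1 × 0.001639 = 0.2592 m/day.
Seepage velocity v = q / n_e = 0.2592 / 0.10 = 2.592 m/day.
Travel time t = L / v = 2800 / 2.592 = 1080 days = 2.958 years.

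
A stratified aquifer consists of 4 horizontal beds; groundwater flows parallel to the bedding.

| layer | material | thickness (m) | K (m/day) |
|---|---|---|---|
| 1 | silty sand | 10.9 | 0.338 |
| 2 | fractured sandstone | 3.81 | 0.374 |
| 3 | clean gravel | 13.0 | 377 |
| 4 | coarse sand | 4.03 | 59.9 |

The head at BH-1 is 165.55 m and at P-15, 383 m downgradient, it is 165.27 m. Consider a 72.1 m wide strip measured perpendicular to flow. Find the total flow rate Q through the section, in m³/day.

271

Flow is parallel to layering, so each bed carries its own Darcy discharge and the transmissivities add.
Σ(K_i·b_i) = 0.338×10.9 + 0.374×3.81 + 377×13.0 + 59.9×4.03 = 5148 m²/day.
Hydraulic gradient i = (165.55 − 165.27) / 383 = 0.28 / 383 = 0.0007311.
Q = Σ(K_i·b_i) · W · i = 5148 × 72.1 × 0.0007311 = 271.3 m³/day.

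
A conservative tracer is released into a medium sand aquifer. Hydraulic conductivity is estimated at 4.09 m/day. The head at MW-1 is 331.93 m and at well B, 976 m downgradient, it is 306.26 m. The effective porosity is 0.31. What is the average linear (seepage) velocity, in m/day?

Hydraulic gradient i = (331.93 − 306.26) / 976 = 25.67 / 976 = 0.02630.
Darcy flux q = K · i = 4.090 × 0.02630 = 0.1076 m/day.
Seepage velocity v = q / n_e = 0.1076 / 0.31 = 0.3470 m/day.

0.347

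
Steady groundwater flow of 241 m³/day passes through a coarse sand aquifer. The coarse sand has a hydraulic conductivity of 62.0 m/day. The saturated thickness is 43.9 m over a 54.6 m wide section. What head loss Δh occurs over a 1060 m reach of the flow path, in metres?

1.72

Cross-sectional area A = 54.6 × 43.9 = 2397 m².
From Q = K·A·i, i = Q / (K·A) = 241 / (62.00 × 2397) = 0.001622.
Head loss Δh = i · L = 0.001622 × 1060 = 1.719 m.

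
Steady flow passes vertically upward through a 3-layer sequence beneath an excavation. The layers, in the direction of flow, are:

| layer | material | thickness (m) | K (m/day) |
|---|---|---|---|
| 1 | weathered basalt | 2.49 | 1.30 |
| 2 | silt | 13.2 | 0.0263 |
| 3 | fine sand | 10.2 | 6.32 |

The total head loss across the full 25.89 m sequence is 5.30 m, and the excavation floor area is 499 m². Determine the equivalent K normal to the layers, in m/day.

Flow is perpendicular to layering, so the layers act in series and the equivalent K is the thickness-weighted harmonic mean.
Total thickness L = 2.49 + 13.2 + 10.2 = 25.89 m.
Σ(b_i/K_i) = 2.49/1.30 + 13.2/0.0263 + 10.2/6.32 = 505.4 d.
K_eq = L / Σ(b_i/K_i) = 25.89 / 505.4 = 0.05122 m/day.

0.0512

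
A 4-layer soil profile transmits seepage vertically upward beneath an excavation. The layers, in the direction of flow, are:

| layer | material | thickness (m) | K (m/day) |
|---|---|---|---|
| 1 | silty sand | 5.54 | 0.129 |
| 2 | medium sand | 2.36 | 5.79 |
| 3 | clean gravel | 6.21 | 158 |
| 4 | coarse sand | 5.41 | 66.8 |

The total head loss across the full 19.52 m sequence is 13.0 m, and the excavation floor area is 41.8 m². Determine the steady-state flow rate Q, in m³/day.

Flow is perpendicular to layering, so the layers act in series and the equivalent K is the thickness-weighted harmonic mean.
Total thickness L = 5.54 + 2.36 + 6.21 + 5.41 = 19.52 m.
Σ(b_i/K_i) = 5.54/0.129 + 2.36/5.79 + 6.21/158 + 5.41/66.8 = 43.47 d.
K_eq = L / Σ(b_i/K_i) = 19.52 / 43.47 = 0.4490 m/day.
Q = K_eq · A · (Δh/L) = 0.4490 × 41.8 × (13.0/19.52) = 12.50 m³/day.

12.5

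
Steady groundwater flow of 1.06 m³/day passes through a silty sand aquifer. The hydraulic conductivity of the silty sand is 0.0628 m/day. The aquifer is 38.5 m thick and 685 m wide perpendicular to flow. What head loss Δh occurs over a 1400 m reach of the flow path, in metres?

0.896

Cross-sectional area A = 685 × 38.5 = 26372 m².
From Q = K·A·i, i = Q / (K·A) = 1.06 / (0.06280 × 26372) = 0.0006400.
Head loss Δh = i · L = 0.0006400 × 1400 = 0.8960 m.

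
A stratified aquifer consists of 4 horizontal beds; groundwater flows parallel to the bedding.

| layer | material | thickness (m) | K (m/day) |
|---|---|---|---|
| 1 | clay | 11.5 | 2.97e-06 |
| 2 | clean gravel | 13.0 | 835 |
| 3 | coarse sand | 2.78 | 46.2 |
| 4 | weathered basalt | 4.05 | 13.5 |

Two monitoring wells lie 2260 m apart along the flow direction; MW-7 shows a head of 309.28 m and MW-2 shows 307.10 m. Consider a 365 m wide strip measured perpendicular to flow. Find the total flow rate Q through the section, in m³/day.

Flow is parallel to layering, so each bed carries its own Darcy discharge and the transmissivities add.
Σ(K_i·b_i) = 2.97e-06×11.5 + 835×13.0 + 46.2×2.78 + 13.5×4.05 = 11038 m²/day.
Hydraulic gradient i = (309.28 − 307.10) / 2260 = 2.18 / 2260 = 0.0009646.
Q = Σ(K_i·b_i) · W · i = 11038 × 365 × 0.0009646 = 3886 m³/day.

3890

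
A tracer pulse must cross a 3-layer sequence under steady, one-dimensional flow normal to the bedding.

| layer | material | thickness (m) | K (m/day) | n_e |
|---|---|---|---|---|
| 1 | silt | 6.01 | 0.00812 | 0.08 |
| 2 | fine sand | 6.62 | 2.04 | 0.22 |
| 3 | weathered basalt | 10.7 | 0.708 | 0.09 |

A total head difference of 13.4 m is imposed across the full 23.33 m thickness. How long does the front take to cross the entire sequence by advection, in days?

With flow normal to the layers, continuity requires the same specific discharge q through every layer.
Σ(b_i/K_i) = 6.01/0.00812 + 6.62/2.04 + 10.7/0.708 = 758.5 d.
q = Δh / Σ(b_i/K_i) = 13.4 / 758.5 = 0.01767 m/day.
In each layer the seepage velocity is v_i = q/n_i, so the layer transit time is t_i = b_i·n_i / q:
  layer 1 (silt): t_1 = 6.01 × 0.08 / 0.01767 = 27.22 d
  layer 2 (fine sand): t_2 = 6.62 × 0.22 / 0.01767 = 82.44 d
  layer 3 (weathered basalt): t_3 = 10.7 × 0.09 / 0.01767 = 54.51 d
Total t = Σ t_i = 164.2 days.

164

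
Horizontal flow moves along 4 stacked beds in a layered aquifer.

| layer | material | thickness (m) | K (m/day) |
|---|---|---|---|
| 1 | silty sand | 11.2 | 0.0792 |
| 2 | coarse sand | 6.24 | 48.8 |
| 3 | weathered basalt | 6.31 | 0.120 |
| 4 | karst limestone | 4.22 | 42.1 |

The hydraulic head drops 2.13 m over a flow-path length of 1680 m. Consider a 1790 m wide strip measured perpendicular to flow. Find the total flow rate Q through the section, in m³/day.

Flow is parallel to layering, so each bed carries its own Darcy discharge and the transmissivities add.
Σ(K_i·b_i) = 0.0792×11.2 + 48.8×6.24 + 0.120×6.31 + 42.1×4.22 = 483.8 m²/day.
Hydraulic gradient i = Δh / L = 2.13 / 1680 = 0.001268.
Q = Σ(K_i·b_i) · W · i = 483.8 × 1790 × 0.001268 = 1098 m³/day.

1100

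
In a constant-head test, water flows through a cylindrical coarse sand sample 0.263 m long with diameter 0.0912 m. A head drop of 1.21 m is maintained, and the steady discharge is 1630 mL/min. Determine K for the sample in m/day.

78.1

Cross-sectional area A = π·(d/2)² = π × (0.0912/2)² = 0.006533 m².
Convert discharge: 1630 mL/min = 2.717e-05 m³/s.
Darcy's law rearranged: K = Q·L / (A·Δh) = 2.717e-05 × 0.263 / (0.006533 × 1.21) = 0.0009039 m/s = 78.10 m/day.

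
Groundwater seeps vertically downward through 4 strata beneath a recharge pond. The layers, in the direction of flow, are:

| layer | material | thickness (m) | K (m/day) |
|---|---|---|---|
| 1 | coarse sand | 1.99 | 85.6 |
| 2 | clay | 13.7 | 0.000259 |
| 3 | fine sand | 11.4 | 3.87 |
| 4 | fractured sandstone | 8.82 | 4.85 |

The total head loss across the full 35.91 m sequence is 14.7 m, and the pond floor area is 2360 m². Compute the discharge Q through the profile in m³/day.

0.656

Flow is perpendicular to layering, so the layers act in series and the equivalent K is the thickness-weighted harmonic mean.
Total thickness L = 1.99 + 13.7 + 11.4 + 8.82 = 35.91 m.
Σ(b_i/K_i) = 1.99/85.6 + 13.7/0.000259 + 11.4/3.87 + 8.82/4.85 = 52901 d.
K_eq = L / Σ(b_i/K_i) = 35.91 / 52901 = 0.0006788 m/day.
Q = K_eq · A · (Δh/L) = 0.0006788 × 2360 × (14.7/35.91) = 0.6558 m³/day.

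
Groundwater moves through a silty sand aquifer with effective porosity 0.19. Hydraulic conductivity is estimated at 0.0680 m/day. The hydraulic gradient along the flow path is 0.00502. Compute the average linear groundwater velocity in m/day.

0.00180

Hydraulic gradient i = 0.00502.
Darcy flux q = K · i = 0.06800 × 0.005020 = 0.0003414 m/day.
Seepage velocity v = q / n_e = 0.0003414 / 0.19 = 0.001797 m/day.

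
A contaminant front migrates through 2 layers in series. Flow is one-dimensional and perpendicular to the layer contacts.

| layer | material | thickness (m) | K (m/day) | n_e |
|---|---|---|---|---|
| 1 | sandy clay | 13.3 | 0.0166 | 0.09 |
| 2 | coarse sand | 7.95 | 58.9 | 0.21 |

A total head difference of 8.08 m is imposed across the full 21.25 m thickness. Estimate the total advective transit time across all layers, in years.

0.778

With flow normal to the layers, continuity requires the same specific discharge q through every layer.
Σ(b_i/K_i) = 13.3/0.0166 + 7.95/58.9 = 801.3 d.
q = Δh / Σ(b_i/K_i) = 8.08 / 801.3 = 0.01008 m/day.
In each layer the seepage velocity is v_i = q/n_i, so the layer transit time is t_i = b_i·n_i / q:
  layer 1 (sandy clay): t_1 = 13.3 × 0.09 / 0.01008 = 118.7 d
  layer 2 (coarse sand): t_2 = 7.95 × 0.21 / 0.01008 = 165.6 d
Total t = Σ t_i = 284.3 days = 0.7783 years.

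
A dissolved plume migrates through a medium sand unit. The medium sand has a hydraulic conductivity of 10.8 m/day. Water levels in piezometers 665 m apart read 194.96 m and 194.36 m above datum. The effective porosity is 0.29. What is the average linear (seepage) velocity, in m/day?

0.0336

Hydraulic gradient i = (194.96 − 194.36) / 665 = 0.6 / 665 = 0.0009023.
Darcy flux q = K · i = 10.80 × 0.0009023 = 0.009744 m/day.
Seepage velocity v = q / n_e = 0.009744 / 0.29 = 0.03360 m/day.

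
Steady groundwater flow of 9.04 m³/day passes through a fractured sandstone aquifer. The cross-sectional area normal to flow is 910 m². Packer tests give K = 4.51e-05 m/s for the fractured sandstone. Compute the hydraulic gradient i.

0.00255

Convert K: 4.51e-05 m/s × 86400 = 3.897 m/day.
From Q = K·A·i, i = Q / (K·A) = 9.04 / (3.897 × 910.0) = 0.002549.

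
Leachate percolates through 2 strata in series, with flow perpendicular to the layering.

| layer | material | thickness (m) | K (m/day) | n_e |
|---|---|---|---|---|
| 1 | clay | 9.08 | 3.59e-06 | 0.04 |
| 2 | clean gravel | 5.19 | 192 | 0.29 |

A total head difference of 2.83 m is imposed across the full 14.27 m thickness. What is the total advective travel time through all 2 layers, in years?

With flow normal to the layers, continuity requires the same specific discharge q through every layer.
Σ(b_i/K_i) = 9.08/3.59e-06 + 5.19/192 = 2.529e+06 d.
q = Δh / Σ(b_i/K_i) = 2.83 / 2.529e+06 = 1.119e-06 m/day.
In each layer the seepage velocity is v_i = q/n_i, so the layer transit time is t_i = b_i·n_i / q:
  layer 1 (clay): t_1 = 9.08 × 0.04 / 1.119e-06 = 3.246e+05 d
  layer 2 (clean gravel): t_2 = 5.19 × 0.29 / 1.119e-06 = 1.345e+06 d
Total t = Σ t_i = 1.670e+06 days = 4572 years.

4570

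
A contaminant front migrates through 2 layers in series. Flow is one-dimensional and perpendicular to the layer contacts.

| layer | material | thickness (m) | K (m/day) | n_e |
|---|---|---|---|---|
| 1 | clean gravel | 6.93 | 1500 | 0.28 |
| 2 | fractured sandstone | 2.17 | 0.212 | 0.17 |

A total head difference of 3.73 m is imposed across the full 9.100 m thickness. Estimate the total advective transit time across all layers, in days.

With flow normal to the layers, continuity requires the same specific discharge q through every layer.
Σ(b_i/K_i) = 6.93/1500 + 2.17/0.212 = 10.24 d.
q = Δh / Σ(b_i/K_i) = 3.73 / 10.24 = 0.3642 m/day.
In each layer the seepage velocity is v_i = q/n_i, so the layer transit time is t_i = b_i·n_i / q:
  layer 1 (clean gravel): t_1 = 6.93 × 0.28 / 0.3642 = 5.327 d
  layer 2 (fractured sandstone): t_2 = 2.17 × 0.17 / 0.3642 = 1.013 d
Total t = Σ t_i = 6.340 days.

6.34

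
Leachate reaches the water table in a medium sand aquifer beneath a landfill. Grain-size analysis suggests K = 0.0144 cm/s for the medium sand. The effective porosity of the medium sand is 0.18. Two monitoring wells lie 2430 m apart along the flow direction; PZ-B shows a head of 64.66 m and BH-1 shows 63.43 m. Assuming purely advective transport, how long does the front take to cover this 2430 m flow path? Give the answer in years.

190

Convert K: 0.0144 cm/s × 864 = 12.44 m/day.
Hydraulic gradient i = (64.66 − 63.43) / 2430 = 1.23 / 2430 = 0.0005062.
Darcy flux q = K · i = 12.44 × 0.0005062 = 0.006298 m/day.
Seepage velocity v = q / n_e = 0.006298 / 0.18 = 0.03499 m/day.
Travel time t = L / v = 2430 / 0.03499 = 69455 days = 190.2 years.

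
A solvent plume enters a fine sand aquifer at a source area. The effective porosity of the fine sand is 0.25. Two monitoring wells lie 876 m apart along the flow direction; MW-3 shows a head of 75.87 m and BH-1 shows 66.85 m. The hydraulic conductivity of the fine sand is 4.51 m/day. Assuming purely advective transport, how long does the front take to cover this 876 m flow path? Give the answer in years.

Hydraulic gradient i = (75.87 − 66.85) / 876 = 9.02 / 876 = 0.01030.
Darcy flux q = K · i = 4.510 × 0.01030 = 0.04644 m/day.
Seepage velocity v = q / n_e = 0.04644 / 0.25 = 0.1858 m/day.
Travel time t = L / v = 876 / 0.1858 = 4716 days = 12.91 years.

12.9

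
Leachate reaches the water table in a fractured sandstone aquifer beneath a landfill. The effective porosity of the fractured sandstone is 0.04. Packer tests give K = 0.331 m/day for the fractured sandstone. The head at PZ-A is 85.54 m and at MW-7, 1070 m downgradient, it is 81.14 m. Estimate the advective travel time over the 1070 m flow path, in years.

Hydraulic gradient i = (85.54 − 81.14) / 1070 = 4.4 / 1070 = 0.004112.
Darcy flux q = K · i = 0.3310 × 0.004112 = 0.001361 m/day.
Seepage velocity v = q / n_e = 0.001361 / 0.04 = 0.03403 m/day.
Travel time t = L / v = 1070 / 0.03403 = 31445 days = 86.09 years.

86.1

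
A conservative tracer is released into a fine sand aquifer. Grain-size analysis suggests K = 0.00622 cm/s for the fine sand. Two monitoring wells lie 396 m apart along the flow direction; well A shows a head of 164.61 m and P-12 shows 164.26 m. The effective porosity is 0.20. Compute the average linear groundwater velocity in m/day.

Convert K: 0.00622 cm/s × 864 = 5.374 m/day.
Hydraulic gradient i = (164.61 − 164.26) / 396 = 0.35 / 396 = 0.0008838.
Darcy flux q = K · i = 5.374 × 0.0008838 = 0.004750 m/day.
Seepage velocity v = q / n_e = 0.004750 / 0.20 = 0.02375 m/day.

0.0237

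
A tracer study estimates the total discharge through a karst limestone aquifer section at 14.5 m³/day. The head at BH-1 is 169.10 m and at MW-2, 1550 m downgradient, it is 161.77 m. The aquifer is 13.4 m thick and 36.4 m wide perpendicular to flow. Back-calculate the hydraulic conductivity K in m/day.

6.29

Cross-sectional area A = 36.4 × 13.4 = 487.8 m².
Hydraulic gradient i = (169.10 − 161.77) / 1550 = 7.33 / 1550 = 0.004729.
From Q = K·A·i, K = Q / (A·i) = 14.5 / (487.8 × 0.004729) = 6.286 m/day.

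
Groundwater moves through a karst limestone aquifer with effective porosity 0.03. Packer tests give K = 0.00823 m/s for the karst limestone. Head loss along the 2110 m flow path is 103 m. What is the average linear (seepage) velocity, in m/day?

1160

Convert K: 0.00823 m/s × 86400 = 711.1 m/day.
Hydraulic gradient i = Δh / L = 103 / 2110 = 0.04882.
Darcy flux q = K · i = 711.1 × 0.04882 = 34.71 m/day.
Seepage velocity v = q / n_e = 34.71 / 0.03 = 1157 m/day.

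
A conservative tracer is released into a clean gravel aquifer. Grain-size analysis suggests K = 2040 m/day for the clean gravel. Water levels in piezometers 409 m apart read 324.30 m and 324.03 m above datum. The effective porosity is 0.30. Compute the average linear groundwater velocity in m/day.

Hydraulic gradient i = (324.30 − 324.03) / 409 = 0.27 / 409 = 0.0006601.
Darcy flux q = K · i = 2040 × 0.0006601 = 1.347 m/day.
Seepage velocity v = q / n_e = 1.347 / 0.30 = 4.489 m/day.

4.49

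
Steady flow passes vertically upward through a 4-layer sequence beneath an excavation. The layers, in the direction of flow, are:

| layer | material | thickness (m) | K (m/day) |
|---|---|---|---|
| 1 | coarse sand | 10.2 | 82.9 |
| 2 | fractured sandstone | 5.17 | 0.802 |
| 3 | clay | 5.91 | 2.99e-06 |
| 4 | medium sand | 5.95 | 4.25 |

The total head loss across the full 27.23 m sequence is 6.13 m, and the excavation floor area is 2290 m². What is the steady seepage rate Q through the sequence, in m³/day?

0.00710

Flow is perpendicular to layering, so the layers act in series and the equivalent K is the thickness-weighted harmonic mean.
Total thickness L = 10.2 + 5.17 + 5.91 + 5.95 = 27.23 m.
Σ(b_i/K_i) = 10.2/82.9 + 5.17/0.802 + 5.91/2.99e-06 + 5.95/4.25 = 1.977e+06 d.
K_eq = L / Σ(b_i/K_i) = 27.23 / 1.977e+06 = 1.378e-05 m/day.
Q = K_eq · A · (Δh/L) = 1.378e-05 × 2290 × (6.13/27.23) = 0.007102 m³/day.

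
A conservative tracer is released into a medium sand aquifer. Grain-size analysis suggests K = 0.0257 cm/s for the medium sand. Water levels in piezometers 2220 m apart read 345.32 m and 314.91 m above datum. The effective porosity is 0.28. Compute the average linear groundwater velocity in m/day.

1.09

Convert K: 0.0257 cm/s × 864 = 22.20 m/day.
Hydraulic gradient i = (345.32 − 314.91) / 2220 = 30.41 / 2220 = 0.01370.
Darcy flux q = K · i = 22.20 × 0.01370 = 0.3042 m/day.
Seepage velocity v = q / n_e = 0.3042 / 0.28 = 1.086 m/day.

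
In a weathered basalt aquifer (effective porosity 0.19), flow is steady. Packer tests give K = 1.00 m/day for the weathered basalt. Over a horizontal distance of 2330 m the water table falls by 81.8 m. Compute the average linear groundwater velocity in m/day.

0.185

Hydraulic gradient i = Δh / L = 81.8 / 2330 = 0.03511.
Darcy flux q = K · i = 1.000 × 0.03511 = 0.03511 m/day.
Seepage velocity v = q / n_e = 0.03511 / 0.19 = 0.1848 m/day.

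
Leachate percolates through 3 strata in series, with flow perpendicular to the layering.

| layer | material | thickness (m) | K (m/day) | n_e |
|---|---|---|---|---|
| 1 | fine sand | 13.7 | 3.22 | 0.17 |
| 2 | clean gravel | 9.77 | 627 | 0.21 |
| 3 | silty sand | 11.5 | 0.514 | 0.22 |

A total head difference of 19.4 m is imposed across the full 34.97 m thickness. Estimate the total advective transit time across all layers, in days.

9.49

With flow normal to the layers, continuity requires the same specific discharge q through every layer.
Σ(b_i/K_i) = 13.7/3.22 + 9.77/627 + 11.5/0.514 = 26.64 d.
q = Δh / Σ(b_i/K_i) = 19.4 / 26.64 = 0.7281 m/day.
In each layer the seepage velocity is v_i = q/n_i, so the layer transit time is t_i = b_i·n_i / q:
  layer 1 (fine sand): t_1 = 13.7 × 0.17 / 0.7281 = 3.199 d
  layer 2 (clean gravel): t_2 = 9.77 × 0.21 / 0.7281 = 2.818 d
  layer 3 (silty sand): t_3 = 11.5 × 0.22 / 0.7281 = 3.475 d
Total t = Σ t_i = 9.491 days.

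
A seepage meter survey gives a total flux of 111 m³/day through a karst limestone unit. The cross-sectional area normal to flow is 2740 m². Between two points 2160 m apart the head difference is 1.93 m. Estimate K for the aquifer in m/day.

Hydraulic gradient i = Δh / L = 1.93 / 2160 = 0.0008935.
From Q = K·A·i, K = Q / (A·i) = 111 / (2740 × 0.0008935) = 45.34 m/day.

45.3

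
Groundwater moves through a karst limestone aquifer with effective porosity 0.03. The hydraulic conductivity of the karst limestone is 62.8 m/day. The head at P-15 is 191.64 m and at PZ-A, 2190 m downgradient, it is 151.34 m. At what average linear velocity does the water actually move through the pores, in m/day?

38.5

Hydraulic gradient i = (191.64 − 151.34) / 2190 = 40.3 / 2190 = 0.01840.
Darcy flux q = K · i = 62.80 × 0.01840 = 1.156 m/day.
Seepage velocity v = q / n_e = 1.156 / 0.03 = 38.52 m/day.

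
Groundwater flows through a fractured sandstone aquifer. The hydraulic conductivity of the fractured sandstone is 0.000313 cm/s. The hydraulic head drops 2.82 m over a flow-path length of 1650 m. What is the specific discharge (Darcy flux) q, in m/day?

0.000462

Convert K: 0.000313 cm/s × 864 = 0.2704 m/day.
Hydraulic gradient i = Δh / L = 2.82 / 1650 = 0.001709.
Specific discharge q = K · i = 0.2704 × 0.001709 = 0.0004622 m/day.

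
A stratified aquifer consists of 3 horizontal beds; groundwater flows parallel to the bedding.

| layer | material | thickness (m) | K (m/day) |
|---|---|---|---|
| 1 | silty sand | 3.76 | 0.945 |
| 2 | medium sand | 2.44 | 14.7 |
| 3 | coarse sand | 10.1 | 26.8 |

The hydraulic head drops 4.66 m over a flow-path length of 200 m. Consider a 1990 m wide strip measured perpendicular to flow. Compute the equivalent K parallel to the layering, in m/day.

Flow is parallel to layering, so each bed carries its own Darcy discharge and the transmissivities add.
Σ(K_i·b_i) = 0.945×3.76 + 14.7×2.44 + 26.8×10.1 = 310.1 m²/day.
Total thickness b = 16.30 m, so K_eq = Σ(K_i·b_i)/b = 19.02 m/day.

19.0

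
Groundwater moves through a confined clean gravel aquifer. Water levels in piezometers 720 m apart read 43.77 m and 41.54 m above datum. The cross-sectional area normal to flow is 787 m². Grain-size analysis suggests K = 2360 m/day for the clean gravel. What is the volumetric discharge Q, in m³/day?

Hydraulic gradient i = (43.77 − 41.54) / 720 = 2.23 / 720 = 0.003097.
Darcy's law: Q = K · A · i = 2360 × 787.0 × 0.003097 = 5753 m³/day.

5750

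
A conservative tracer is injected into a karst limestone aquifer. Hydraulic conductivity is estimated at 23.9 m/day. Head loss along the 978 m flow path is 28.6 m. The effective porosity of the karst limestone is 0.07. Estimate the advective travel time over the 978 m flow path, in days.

98.0

Hydraulic gradient i = Δh / L = 28.6 / 978 = 0.02924.
Darcy flux q = K · i = 23.90 × 0.02924 = 0.6989 m/day.
Seepage velocity v = q / n_e = 0.6989 / 0.07 = 9.985 m/day.
Travel time t = L / v = 978 / 9.985 = 97.95 days.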